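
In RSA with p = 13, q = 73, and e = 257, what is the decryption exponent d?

353

φ(n) = (p−1)(q−1) = 12·72 = 864.
Need d with 257·d ≡ 1 (mod 864). Apply the extended Euclidean algorithm:
864 = 3*257 + 93
257 = 2*93 + 71
93 = 1*71 + 22
71 = 3*22 + 5
22 = 4*5 + 2
5 = 2*2 + 1
2 = 2*1 + 0
Back-substitute:
1 = 5 − 2·2
1 = −2·22 + 9·5
1 = 9·71 − 29·22
1 = −29·93 + 38·71
1 = 38·257 − 105·93
1 = −105·864 + 353·257
So 257·353 ≡ 1 (mod 864), hence d = 353.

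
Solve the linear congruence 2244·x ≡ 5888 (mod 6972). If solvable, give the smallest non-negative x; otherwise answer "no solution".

gcd(2244, 6972):
6972 = 3·2244 + 240
2244 = 9·240 + 84
240 = 2·84 + 72
84 = 1·72 + 12
72 = 6·12 + 0
gcd = 12, but 12 ∤ 5888, so the congruence has no solution.

no solution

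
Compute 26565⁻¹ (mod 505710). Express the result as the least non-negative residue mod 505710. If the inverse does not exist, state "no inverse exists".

Euclidean algorithm on 505710, 26565:
505710 = 19*26565 + 975
26565 = 27*975 + 240
975 = 4*240 + 15
240 = 16*15 + 0
The gcd is 15, not 1, hence no inverse exists.

no inverse exists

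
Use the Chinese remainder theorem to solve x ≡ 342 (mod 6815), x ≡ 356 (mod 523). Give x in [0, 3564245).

Write x = 342 + 6815·k. Then 6815·k ≡ 356 − 342 ≡ 14 (mod 523).
Need 6815⁻¹ mod 523. Extended Euclid on (523, 16):
523 = 32·16 + 11
16 = 1·11 + 5
11 = 2·5 + 1
5 = 5·1 + 0
Back-substitute:
1 = 11 − 2·5
1 = −2·16 + 3·11
1 = 3·523 − 98·16
6815⁻¹ ≡ 425 (mod 523), so k ≡ 425·14 ≡ 197 (mod 523).
x = 342 + 6815·197 = 1342897.

1342897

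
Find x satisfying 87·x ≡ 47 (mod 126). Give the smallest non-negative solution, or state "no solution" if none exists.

gcd(87, 126):
126 = 1*87 + 39
87 = 2*39 + 9
39 = 4*9 + 3
9 = 3*3 + 0
gcd = 3, but 3 ∤ 47, so the congruence has no solution.

no solution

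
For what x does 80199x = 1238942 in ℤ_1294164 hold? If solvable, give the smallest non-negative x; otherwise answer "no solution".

gcd(80199, 1294164):
1294164 = 16*80199 + 10980
80199 = 7*10980 + 3339
10980 = 3*3339 + 963
3339 = 3*963 + 450
963 = 2*450 + 63
450 = 7*63 + 9
63 = 7*9 + 0
gcd = 9, but 9 ∤ 1238942, so the congruence has no solution.

no solution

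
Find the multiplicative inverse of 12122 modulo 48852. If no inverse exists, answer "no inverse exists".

no inverse exists

Compute gcd(12122, 48852):
48852 = 4×12122 + 364
12122 = 33×364 + 110
364 = 3×110 + 34
110 = 3×34 + 8
34 = 4×8 + 2
8 = 4×2 + 0
gcd(12122, 48852) = 2 ≠ 1, so 12122 has no multiplicative inverse modulo 48852.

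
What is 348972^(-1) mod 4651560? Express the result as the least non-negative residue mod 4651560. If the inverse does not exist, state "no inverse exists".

Euclidean algorithm on 4651560, 348972:
4651560 = 13×348972 + 114924
348972 = 3×114924 + 4200
114924 = 27×4200 + 1524
4200 = 2×1524 + 1152
1524 = 1×1152 + 372
1152 = 3×372 + 36
372 = 10×36 + 12
36 = 3×12 + 0
gcd(348972, 4651560) = 12 ≠ 1, so 348972 has no multiplicative inverse modulo 4651560.

no inverse exists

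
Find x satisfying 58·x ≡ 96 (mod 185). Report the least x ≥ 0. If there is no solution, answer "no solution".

142

First find gcd(58, 185):
185 = 3*58 + 11
58 = 5*11 + 3
11 = 3*3 + 2
3 = 1*2 + 1
2 = 2*1 + 0
gcd = 1, so a unique solution mod 185 exists.
Back-substitute for the Bézout coefficients:
1 = 3 − 2
1 = −11 + 4·3
1 = 4·58 − 21·11
1 = −21·185 + 67·58
So 58·(67) ≡ 1 (mod 185), giving 58⁻¹ ≡ 67.
x ≡ 58⁻¹·96 ≡ 67·96 ≡ 142 (mod 185).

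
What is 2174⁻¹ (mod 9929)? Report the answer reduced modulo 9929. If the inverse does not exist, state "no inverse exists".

Extended Euclidean algorithm:
9929 = 4×2174 + 1233
2174 = 1×1233 + 941
1233 = 1×941 + 292
941 = 3×292 + 65
292 = 4×65 + 32
65 = 2×32 + 1
32 = 32×1 + 0
The gcd is 1. Working backward:
1 = 65 − 2·32
1 = −2·292 + 9·65
1 = 9·941 − 29·292
1 = −29·1233 + 38·941
1 = 38·2174 − 67·1233
1 = −67·9929 + 306·2174
So 2174·306 ≡ 1 (mod 9929).

306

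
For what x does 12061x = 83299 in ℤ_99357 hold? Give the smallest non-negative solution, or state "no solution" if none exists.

24910

First find gcd(12061, 99357):
99357 = 8·12061 + 2869
12061 = 4·2869 + 585
2869 = 4·585 + 529
585 = 1·529 + 56
529 = 9·56 + 25
56 = 2·25 + 6
25 = 4·6 + 1
6 = 6·1 + 0
gcd = 1, so a unique solution mod 99357 exists.
Back-substitute for the Bézout coefficients:
1 = 25 − 4·6
1 = −4·56 + 9·25
1 = 9·529 − 85·56
1 = −85·585 + 94·529
1 = 94·2869 − 461·585
1 = −461·12061 + 1938·2869
1 = 1938·99357 − 15965·12061
So 12061·(-15965) ≡ 1 (mod 99357), giving 12061⁻¹ ≡ 83392.
x ≡ 12061⁻¹·83299 ≡ 83392·83299 ≡ 24910 (mod 99357).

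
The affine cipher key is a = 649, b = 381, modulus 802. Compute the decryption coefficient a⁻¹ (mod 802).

477

Extended Euclidean algorithm:
802 = 1·649 + 153
649 = 4·153 + 37
153 = 4·37 + 5
37 = 7·5 + 2
5 = 2·2 + 1
2 = 2·1 + 0
The gcd is 1. Working backward:
1 = 5 − 2·2
1 = −2·37 + 15·5
1 = 15·153 − 62·37
1 = −62·649 + 263·153
1 = 263·802 − 325·649
Thus 649·(-325) ≡ 1 (mod 802); reducing, -325 mod 802 = 477.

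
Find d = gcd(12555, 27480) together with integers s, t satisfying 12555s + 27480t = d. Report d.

Apply Euclid's algorithm to 27480 and 12555:
27480 = 2*12555 + 2370
12555 = 5*2370 + 705
2370 = 3*705 + 255
705 = 2*255 + 195
255 = 1*195 + 60
195 = 3*60 + 15
60 = 4*15 + 0
gcd(12555, 27480) = 15.
Working backward:
15 = 195 − 3·60
15 = −3·255 + 4·195
15 = 4·705 − 11·255
15 = −11·2370 + 37·705
15 = 37·12555 − 196·2370
15 = −196·27480 + 429·12555
So 15 = (-196)·27480 + (429)·12555.

15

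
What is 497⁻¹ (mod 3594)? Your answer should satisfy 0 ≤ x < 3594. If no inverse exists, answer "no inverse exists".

Run Euclid on (3594, 497):
3594 = 7×497 + 115
497 = 4×115 + 37
115 = 3×37 + 4
37 = 9×4 + 1
4 = 4×1 + 0
Since gcd(497, 3594) = 1, back-substitute to write 1 as a combination:
1 = 37 − 9·4
1 = −9·115 + 28·37
1 = 28·497 − 121·115
1 = −121·3594 + 875·497
So 497·875 ≡ 1 (mod 3594).

875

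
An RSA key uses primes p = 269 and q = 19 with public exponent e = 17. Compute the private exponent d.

3689

φ(n) = (p−1)(q−1) = 268·18 = 4824.
Need d with 17·d ≡ 1 (mod 4824). Apply the extended Euclidean algorithm:
4824 = 283·17 + 13
17 = 1·13 + 4
13 = 3·4 + 1
4 = 4·1 + 0
Back-substitute:
1 = 13 − 3·4
1 = −3·17 + 4·13
1 = 4·4824 − 1135·17
So 17·(-1135) ≡ 1 (mod 4824), hence d ≡ -1135 ≡ 3689 (mod 4824).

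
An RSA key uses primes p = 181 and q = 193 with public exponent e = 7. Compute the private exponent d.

29623

φ(n) = (p−1)(q−1) = 180·192 = 34560.
Need d with 7·d ≡ 1 (mod 34560). Apply the extended Euclidean algorithm:
34560 = 4937·7 + 1
7 = 7·1 + 0
Back-substitute:
1 = 34560 − 4937·7
So 7·(-4937) ≡ 1 (mod 34560), hence d ≡ -4937 ≡ 29623 (mod 34560).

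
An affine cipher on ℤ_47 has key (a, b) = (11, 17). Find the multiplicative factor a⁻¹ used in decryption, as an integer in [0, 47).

30

Extended Euclidean algorithm:
47 = 4×11 + 3
11 = 3×3 + 2
3 = 1×2 + 1
2 = 2×1 + 0
gcd = 1, so the inverse exists. Back-substitute:
1 = 3 − 2
1 = −11 + 4·3
1 = 4·47 − 17·11
So 11·(-17) ≡ 1 (mod 47), and -17 ≡ 30 (mod 47).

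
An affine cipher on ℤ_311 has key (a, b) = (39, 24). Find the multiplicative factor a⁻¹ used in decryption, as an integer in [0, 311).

8

gcd(311, 39) by repeated division:
311 = 7·39 + 38
39 = 1·38 + 1
38 = 38·1 + 0
Since gcd(39, 311) = 1, back-substitute to write 1 as a combination:
1 = 39 − 38
1 = −311 + 8·39
So 39·8 ≡ 1 (mod 311).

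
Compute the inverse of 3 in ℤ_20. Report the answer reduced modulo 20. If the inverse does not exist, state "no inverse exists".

7

Extended Euclidean algorithm:
20 = 6*3 + 2
3 = 1*2 + 1
2 = 2*1 + 0
gcd = 1, so the inverse exists. Back-substitute:
1 = 3 − 2
1 = −20 + 7·3
So 3·7 ≡ 1 (mod 20).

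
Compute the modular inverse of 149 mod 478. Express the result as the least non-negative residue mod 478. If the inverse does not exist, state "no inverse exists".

77

gcd(478, 149) by repeated division:
478 = 3*149 + 31
149 = 4*31 + 25
31 = 1*25 + 6
25 = 4*6 + 1
6 = 6*1 + 0
Since gcd(149, 478) = 1, back-substitute to write 1 as a combination:
1 = 25 − 4·6
1 = −4·31 + 5·25
1 = 5·149 − 24·31
1 = −24·478 + 77·149
So 149·77 ≡ 1 (mod 478).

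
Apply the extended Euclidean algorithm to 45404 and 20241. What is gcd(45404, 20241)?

Repeated division:
45404 = 2×20241 + 4922
20241 = 4×4922 + 553
4922 = 8×553 + 498
553 = 1×498 + 55
498 = 9×55 + 3
55 = 18×3 + 1
3 = 3×1 + 0
gcd(45404, 20241) = 1.
Express as a combination:
1 = 55 − 18·3
1 = −18·498 + 163·55
1 = 163·553 − 181·498
1 = −181·4922 + 1611·553
1 = 1611·20241 − 6625·4922
1 = −6625·45404 + 14861·20241
So 1 = (-6625)·45404 + (14861)·20241.

1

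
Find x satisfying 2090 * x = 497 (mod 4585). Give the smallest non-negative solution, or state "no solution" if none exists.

gcd(2090, 4585):
4585 = 2*2090 + 405
2090 = 5*405 + 65
405 = 6*65 + 15
65 = 4*15 + 5
15 = 3*5 + 0
gcd = 5, but 5 ∤ 497, so the congruence has no solution.

no solution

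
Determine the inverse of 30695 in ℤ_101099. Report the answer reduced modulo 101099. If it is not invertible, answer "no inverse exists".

12371

Apply the Euclidean algorithm to 101099 and 30695:
101099 = 3·30695 + 9014
30695 = 3·9014 + 3653
9014 = 2·3653 + 1708
3653 = 2·1708 + 237
1708 = 7·237 + 49
237 = 4·49 + 41
49 = 1·41 + 8
41 = 5·8 + 1
8 = 8·1 + 0
gcd = 1, so the inverse exists. Back-substitute:
1 = 41 − 5·8
1 = −5·49 + 6·41
1 = 6·237 − 29·49
1 = −29·1708 + 209·237
1 = 209·3653 − 447·1708
1 = −447·9014 + 1103·3653
1 = 1103·30695 − 3756·9014
1 = −3756·101099 + 12371·30695
So 30695·12371 ≡ 1 (mod 101099).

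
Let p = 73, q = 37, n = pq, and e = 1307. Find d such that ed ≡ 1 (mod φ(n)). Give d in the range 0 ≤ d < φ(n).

φ(n) = (p−1)(q−1) = 72·36 = 2592.
Need d with 1307·d ≡ 1 (mod 2592). Apply the extended Euclidean algorithm:
2592 = 1·1307 + 1285
1307 = 1·1285 + 22
1285 = 58·22 + 9
22 = 2·9 + 4
9 = 2·4 + 1
4 = 4·1 + 0
Back-substitute:
1 = 9 − 2·4
1 = −2·22 + 5·9
1 = 5·1285 − 292·22
1 = −292·1307 + 297·1285
1 = 297·2592 − 589·1307
So 1307·(-589) ≡ 1 (mod 2592), hence d ≡ -589 ≡ 2003 (mod 2592).

2003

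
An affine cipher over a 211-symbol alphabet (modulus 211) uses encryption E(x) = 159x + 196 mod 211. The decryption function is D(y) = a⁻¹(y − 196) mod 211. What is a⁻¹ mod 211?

142

Run Euclid on (211, 159):
211 = 1·159 + 52
159 = 3·52 + 3
52 = 17·3 + 1
3 = 3·1 + 0
Since gcd(159, 211) = 1, back-substitute to write 1 as a combination:
1 = 52 − 17·3
1 = −17·159 + 52·52
1 = 52·211 − 69·159
So 159·(-69) ≡ 1 (mod 211), and -69 ≡ 142 (mod 211).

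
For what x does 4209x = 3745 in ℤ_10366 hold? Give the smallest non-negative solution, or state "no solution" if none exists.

First find gcd(4209, 10366):
10366 = 2*4209 + 1948
4209 = 2*1948 + 313
1948 = 6*313 + 70
313 = 4*70 + 33
70 = 2*33 + 4
33 = 8*4 + 1
4 = 4*1 + 0
gcd = 1, so a unique solution mod 10366 exists.
Back-substitute for the Bézout coefficients:
1 = 33 − 8·4
1 = −8·70 + 17·33
1 = 17·313 − 76·70
1 = −76·1948 + 473·313
1 = 473·4209 − 1022·1948
1 = −1022·10366 + 2517·4209
So 4209·(2517) ≡ 1 (mod 10366), giving 4209⁻¹ ≡ 2517.
x ≡ 4209⁻¹·3745 ≡ 2517·3745 ≡ 3471 (mod 10366).

3471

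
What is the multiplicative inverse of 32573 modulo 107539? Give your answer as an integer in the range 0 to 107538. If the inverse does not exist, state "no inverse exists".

Extended Euclidean algorithm:
107539 = 3×32573 + 9820
32573 = 3×9820 + 3113
9820 = 3×3113 + 481
3113 = 6×481 + 227
481 = 2×227 + 27
227 = 8×27 + 11
27 = 2×11 + 5
11 = 2×5 + 1
5 = 5×1 + 0
gcd = 1, so the inverse exists. Back-substitute:
1 = 11 − 2·5
1 = −2·27 + 5·11
1 = 5·227 − 42·27
1 = −42·481 + 89·227
1 = 89·3113 − 576·481
1 = −576·9820 + 1817·3113
1 = 1817·32573 − 6027·9820
1 = −6027·107539 + 19898·32573
So 32573·19898 ≡ 1 (mod 107539).

19898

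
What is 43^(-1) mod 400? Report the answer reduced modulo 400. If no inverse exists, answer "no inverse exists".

Extended Euclidean algorithm:
400 = 9·43 + 13
43 = 3·13 + 4
13 = 3·4 + 1
4 = 4·1 + 0
Since gcd(43, 400) = 1, back-substitute to write 1 as a combination:
1 = 13 − 3·4
1 = −3·43 + 10·13
1 = 10·400 − 93·43
Hence 43⁻¹ ≡ -93 ≡ 307 (mod 400).

307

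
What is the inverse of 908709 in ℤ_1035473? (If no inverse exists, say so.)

Run Euclid on (1035473, 908709):
1035473 = 1×908709 + 126764
908709 = 7×126764 + 21361
126764 = 5×21361 + 19959
21361 = 1×19959 + 1402
19959 = 14×1402 + 331
1402 = 4×331 + 78
331 = 4×78 + 19
78 = 4×19 + 2
19 = 9×2 + 1
2 = 2×1 + 0
The gcd is 1. Working backward:
1 = 19 − 9·2
1 = −9·78 + 37·19
1 = 37·331 − 157·78
1 = −157·1402 + 665·331
1 = 665·19959 − 9467·1402
1 = −9467·21361 + 10132·19959
1 = 10132·126764 − 60127·21361
1 = −60127·908709 + 431021·126764
1 = 431021·1035473 − 491148·908709
Thus 908709·(-491148) ≡ 1 (mod 1035473); reducing, -491148 mod 1035473 = 544325.

544325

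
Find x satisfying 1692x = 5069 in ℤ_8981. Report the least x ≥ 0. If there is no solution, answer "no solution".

3692

First find gcd(1692, 8981):
8981 = 5·1692 + 521
1692 = 3·521 + 129
521 = 4·129 + 5
129 = 25·5 + 4
5 = 1·4 + 1
4 = 4·1 + 0
gcd = 1, so a unique solution mod 8981 exists.
Back-substitute for the Bézout coefficients:
1 = 5 − 4
1 = −129 + 26·5
1 = 26·521 − 105·129
1 = −105·1692 + 341·521
1 = 341·8981 − 1810·1692
So 1692·(-1810) ≡ 1 (mod 8981), giving 1692⁻¹ ≡ 7171.
x ≡ 1692⁻¹·5069 ≡ 7171·5069 ≡ 3692 (mod 8981).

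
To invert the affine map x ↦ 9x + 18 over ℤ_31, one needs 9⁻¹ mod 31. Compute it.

gcd(31, 9) by repeated division:
31 = 3*9 + 4
9 = 2*4 + 1
4 = 4*1 + 0
The gcd is 1. Working backward:
1 = 9 − 2·4
1 = −2·31 + 7·9
So 9·7 ≡ 1 (mod 31).

7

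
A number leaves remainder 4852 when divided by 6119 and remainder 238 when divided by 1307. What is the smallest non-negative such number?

7109011

Write x = 4852 + 6119·k. Then 6119·k ≡ 238 − 4852 ≡ 614 (mod 1307).
Need 6119⁻¹ mod 1307. Extended Euclid on (1307, 891):
1307 = 1*891 + 416
891 = 2*416 + 59
416 = 7*59 + 3
59 = 19*3 + 2
3 = 1*2 + 1
2 = 2*1 + 0
Back-substitute:
1 = 3 − 2
1 = −59 + 20·3
1 = 20·416 − 141·59
1 = −141·891 + 302·416
1 = 302·1307 − 443·891
6119⁻¹ ≡ 864 (mod 1307), so k ≡ 864·614 ≡ 1161 (mod 1307).
x = 4852 + 6119·1161 = 7109011.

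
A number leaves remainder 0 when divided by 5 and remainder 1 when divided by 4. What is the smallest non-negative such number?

5

Write x = 0 + 5·k. Then 5·k ≡ 1 − 0 ≡ 1 (mod 4).
Need 5⁻¹ mod 4. Extended Euclid on (4, 1):
4 = 4×1 + 0
5⁻¹ ≡ 1 (mod 4), so k ≡ 1·1 ≡ 1 (mod 4).
x = 0 + 5·1 = 5.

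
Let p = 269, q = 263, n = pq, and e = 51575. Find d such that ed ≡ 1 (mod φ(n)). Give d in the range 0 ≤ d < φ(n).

49303

φ(n) = (p−1)(q−1) = 268·262 = 70216.
Need d with 51575·d ≡ 1 (mod 70216). Apply the extended Euclidean algorithm:
70216 = 1*51575 + 18641
51575 = 2*18641 + 14293
18641 = 1*14293 + 4348
14293 = 3*4348 + 1249
4348 = 3*1249 + 601
1249 = 2*601 + 47
601 = 12*47 + 37
47 = 1*37 + 10
37 = 3*10 + 7
10 = 1*7 + 3
7 = 2*3 + 1
3 = 3*1 + 0
Back-substitute:
1 = 7 − 2·3
1 = −2·10 + 3·7
1 = 3·37 − 11·10
1 = −11·47 + 14·37
1 = 14·601 − 179·47
1 = −179·1249 + 372·601
1 = 372·4348 − 1295·1249
1 = −1295·14293 + 4257·4348
1 = 4257·18641 − 5552·14293
1 = −5552·51575 + 15361·18641
1 = 15361·70216 − 20913·51575
So 51575·(-20913) ≡ 1 (mod 70216), hence d ≡ -20913 ≡ 49303 (mod 70216).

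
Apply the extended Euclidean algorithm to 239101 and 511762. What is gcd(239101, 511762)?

Apply Euclid's algorithm to 511762 and 239101:
511762 = 2*239101 + 33560
239101 = 7*33560 + 4181
33560 = 8*4181 + 112
4181 = 37*112 + 37
112 = 3*37 + 1
37 = 37*1 + 0
gcd(239101, 511762) = 1.
Express as a combination:
1 = 112 − 3·37
1 = −3·4181 + 112·112
1 = 112·33560 − 899·4181
1 = −899·239101 + 6405·33560
1 = 6405·511762 − 13709·239101
So 1 = (6405)·511762 + (-13709)·239101.

1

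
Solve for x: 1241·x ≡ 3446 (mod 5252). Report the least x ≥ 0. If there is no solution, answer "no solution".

4730

First find gcd(1241, 5252):
5252 = 4*1241 + 288
1241 = 4*288 + 89
288 = 3*89 + 21
89 = 4*21 + 5
21 = 4*5 + 1
5 = 5*1 + 0
gcd = 1, so a unique solution mod 5252 exists.
Back-substitute for the Bézout coefficients:
1 = 21 − 4·5
1 = −4·89 + 17·21
1 = 17·288 − 55·89
1 = −55·1241 + 237·288
1 = 237·5252 − 1003·1241
So 1241·(-1003) ≡ 1 (mod 5252), giving 1241⁻¹ ≡ 4249.
x ≡ 1241⁻¹·3446 ≡ 4249·3446 ≡ 4730 (mod 5252).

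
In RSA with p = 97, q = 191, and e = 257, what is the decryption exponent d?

φ(n) = (p−1)(q−1) = 96·190 = 18240.
Need d with 257·d ≡ 1 (mod 18240). Apply the extended Euclidean algorithm:
18240 = 70×257 + 250
257 = 1×250 + 7
250 = 35×7 + 5
7 = 1×5 + 2
5 = 2×2 + 1
2 = 2×1 + 0
Back-substitute:
1 = 5 − 2·2
1 = −2·7 + 3·5
1 = 3·250 − 107·7
1 = −107·257 + 110·250
1 = 110·18240 − 7807·257
So 257·(-7807) ≡ 1 (mod 18240), hence d ≡ -7807 ≡ 10433 (mod 18240).

10433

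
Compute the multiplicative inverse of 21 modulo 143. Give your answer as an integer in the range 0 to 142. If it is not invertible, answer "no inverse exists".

Apply the Euclidean algorithm to 143 and 21:
143 = 6·21 + 17
21 = 1·17 + 4
17 = 4·4 + 1
4 = 4·1 + 0
Since gcd(21, 143) = 1, back-substitute to write 1 as a combination:
1 = 17 − 4·4
1 = −4·21 + 5·17
1 = 5·143 − 34·21
So 21·(-34) ≡ 1 (mod 143), and -34 ≡ 109 (mod 143).

109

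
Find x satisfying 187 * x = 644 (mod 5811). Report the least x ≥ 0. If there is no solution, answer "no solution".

4385

First find gcd(187, 5811):
5811 = 31×187 + 14
187 = 13×14 + 5
14 = 2×5 + 4
5 = 1×4 + 1
4 = 4×1 + 0
gcd = 1, so a unique solution mod 5811 exists.
Back-substitute for the Bézout coefficients:
1 = 5 − 4
1 = −14 + 3·5
1 = 3·187 − 40·14
1 = −40·5811 + 1243·187
So 187·(1243) ≡ 1 (mod 5811), giving 187⁻¹ ≡ 1243.
x ≡ 187⁻¹·644 ≡ 1243·644 ≡ 4385 (mod 5811).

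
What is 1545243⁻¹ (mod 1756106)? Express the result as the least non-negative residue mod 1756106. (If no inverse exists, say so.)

189791

Extended Euclidean algorithm:
1756106 = 1×1545243 + 210863
1545243 = 7×210863 + 69202
210863 = 3×69202 + 3257
69202 = 21×3257 + 805
3257 = 4×805 + 37
805 = 21×37 + 28
37 = 1×28 + 9
28 = 3×9 + 1
9 = 9×1 + 0
Since gcd(1545243, 1756106) = 1, back-substitute to write 1 as a combination:
1 = 28 − 3·9
1 = −3·37 + 4·28
1 = 4·805 − 87·37
1 = −87·3257 + 352·805
1 = 352·69202 − 7479·3257
1 = −7479·210863 + 22789·69202
1 = 22789·1545243 − 167002·210863
1 = −167002·1756106 + 189791·1545243
So 1545243·189791 ≡ 1 (mod 1756106).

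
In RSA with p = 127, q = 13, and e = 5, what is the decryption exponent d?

φ(n) = (p−1)(q−1) = 126·12 = 1512.
Need d with 5·d ≡ 1 (mod 1512). Apply the extended Euclidean algorithm:
1512 = 302*5 + 2
5 = 2*2 + 1
2 = 2*1 + 0
Back-substitute:
1 = 5 − 2·2
1 = −2·1512 + 605·5
So 5·605 ≡ 1 (mod 1512), hence d = 605.

605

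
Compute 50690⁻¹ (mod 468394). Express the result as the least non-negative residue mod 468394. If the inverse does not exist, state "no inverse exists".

no inverse exists

Euclidean algorithm on 468394, 50690:
468394 = 9*50690 + 12184
50690 = 4*12184 + 1954
12184 = 6*1954 + 460
1954 = 4*460 + 114
460 = 4*114 + 4
114 = 28*4 + 2
4 = 2*2 + 0
Since gcd = 2 > 1, 50690 is not a unit mod 468394.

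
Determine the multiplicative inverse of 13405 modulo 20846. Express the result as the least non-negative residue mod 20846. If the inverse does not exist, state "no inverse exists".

Compute gcd(13405, 20846):
20846 = 1×13405 + 7441
13405 = 1×7441 + 5964
7441 = 1×5964 + 1477
5964 = 4×1477 + 56
1477 = 26×56 + 21
56 = 2×21 + 14
21 = 1×14 + 7
14 = 2×7 + 0
Since gcd = 7 > 1, 13405 is not a unit mod 20846.

no inverse exists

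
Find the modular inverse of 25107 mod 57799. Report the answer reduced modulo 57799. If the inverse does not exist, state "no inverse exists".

gcd(57799, 25107) by repeated division:
57799 = 2·25107 + 7585
25107 = 3·7585 + 2352
7585 = 3·2352 + 529
2352 = 4·529 + 236
529 = 2·236 + 57
236 = 4·57 + 8
57 = 7·8 + 1
8 = 8·1 + 0
The gcd is 1. Working backward:
1 = 57 − 7·8
1 = −7·236 + 29·57
1 = 29·529 − 65·236
1 = −65·2352 + 289·529
1 = 289·7585 − 932·2352
1 = −932·25107 + 3085·7585
1 = 3085·57799 − 7102·25107
Thus 25107·(-7102) ≡ 1 (mod 57799); reducing, -7102 mod 57799 = 50697.

50697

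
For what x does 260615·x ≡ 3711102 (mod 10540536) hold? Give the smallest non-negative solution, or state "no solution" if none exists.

First find gcd(260615, 10540536):
10540536 = 40×260615 + 115936
260615 = 2×115936 + 28743
115936 = 4×28743 + 964
28743 = 29×964 + 787
964 = 1×787 + 177
787 = 4×177 + 79
177 = 2×79 + 19
79 = 4×19 + 3
19 = 6×3 + 1
3 = 3×1 + 0
gcd = 1, so a unique solution mod 10540536 exists.
Back-substitute for the Bézout coefficients:
1 = 19 − 6·3
1 = −6·79 + 25·19
1 = 25·177 − 56·79
1 = −56·787 + 249·177
1 = 249·964 − 305·787
1 = −305·28743 + 9094·964
1 = 9094·115936 − 36681·28743
1 = −36681·260615 + 82456·115936
1 = 82456·10540536 − 3334921·260615
So 260615·(-3334921) ≡ 1 (mod 10540536), giving 260615⁻¹ ≡ 7205615.
x ≡ 260615⁻¹·3711102 ≡ 7205615·3711102 ≡ 1594674 (mod 10540536).

1594674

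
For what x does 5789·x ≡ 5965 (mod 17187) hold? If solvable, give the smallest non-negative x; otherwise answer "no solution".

5351

First find gcd(5789, 17187):
17187 = 2*5789 + 5609
5789 = 1*5609 + 180
5609 = 31*180 + 29
180 = 6*29 + 6
29 = 4*6 + 5
6 = 1*5 + 1
5 = 5*1 + 0
gcd = 1, so a unique solution mod 17187 exists.
Back-substitute for the Bézout coefficients:
1 = 6 − 5
1 = −29 + 5·6
1 = 5·180 − 31·29
1 = −31·5609 + 966·180
1 = 966·5789 − 997·5609
1 = −997·17187 + 2960·5789
So 5789·(2960) ≡ 1 (mod 17187), giving 5789⁻¹ ≡ 2960.
x ≡ 5789⁻¹·5965 ≡ 2960·5965 ≡ 5351 (mod 17187).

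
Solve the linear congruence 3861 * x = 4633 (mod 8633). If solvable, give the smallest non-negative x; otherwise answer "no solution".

7751

First find gcd(3861, 8633):
8633 = 2·3861 + 911
3861 = 4·911 + 217
911 = 4·217 + 43
217 = 5·43 + 2
43 = 21·2 + 1
2 = 2·1 + 0
gcd = 1, so a unique solution mod 8633 exists.
Back-substitute for the Bézout coefficients:
1 = 43 − 21·2
1 = −21·217 + 106·43
1 = 106·911 − 445·217
1 = −445·3861 + 1886·911
1 = 1886·8633 − 4217·3861
So 3861·(-4217) ≡ 1 (mod 8633), giving 3861⁻¹ ≡ 4416.
x ≡ 3861⁻¹·4633 ≡ 4416·4633 ≡ 7751 (mod 8633).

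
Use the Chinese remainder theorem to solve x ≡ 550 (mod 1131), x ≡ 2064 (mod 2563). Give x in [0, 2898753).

Write x = 550 + 1131·k. Then 1131·k ≡ 2064 − 550 ≡ 1514 (mod 2563).
Need 1131⁻¹ mod 2563. Extended Euclid on (2563, 1131):
2563 = 2·1131 + 301
1131 = 3·301 + 228
301 = 1·228 + 73
228 = 3·73 + 9
73 = 8·9 + 1
9 = 9·1 + 0
Back-substitute:
1 = 73 − 8·9
1 = −8·228 + 25·73
1 = 25·301 − 33·228
1 = −33·1131 + 124·301
1 = 124·2563 − 281·1131
1131⁻¹ ≡ 2282 (mod 2563), so k ≡ 2282·1514 ≡ 24 (mod 2563).
x = 550 + 1131·24 = 27694.

27694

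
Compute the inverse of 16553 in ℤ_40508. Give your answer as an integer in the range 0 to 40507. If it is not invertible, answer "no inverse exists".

Extended Euclidean algorithm:
40508 = 2·16553 + 7402
16553 = 2·7402 + 1749
7402 = 4·1749 + 406
1749 = 4·406 + 125
406 = 3·125 + 31
125 = 4·31 + 1
31 = 31·1 + 0
gcd = 1, so the inverse exists. Back-substitute:
1 = 125 − 4·31
1 = −4·406 + 13·125
1 = 13·1749 − 56·406
1 = −56·7402 + 237·1749
1 = 237·16553 − 530·7402
1 = −530·40508 + 1297·16553
So 16553·1297 ≡ 1 (mod 40508).

1297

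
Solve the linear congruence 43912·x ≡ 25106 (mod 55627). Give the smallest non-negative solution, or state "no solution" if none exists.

gcd(43912, 55627):
55627 = 1*43912 + 11715
43912 = 3*11715 + 8767
11715 = 1*8767 + 2948
8767 = 2*2948 + 2871
2948 = 1*2871 + 77
2871 = 37*77 + 22
77 = 3*22 + 11
22 = 2*11 + 0
gcd = 11, but 11 ∤ 25106, so the congruence has no solution.

no solution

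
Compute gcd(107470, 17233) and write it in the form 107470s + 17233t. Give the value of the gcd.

Repeated division:
107470 = 6·17233 + 4072
17233 = 4·4072 + 945
4072 = 4·945 + 292
945 = 3·292 + 69
292 = 4·69 + 16
69 = 4·16 + 5
16 = 3·5 + 1
5 = 5·1 + 0
gcd(107470, 17233) = 1.
Express as a combination:
1 = 16 − 3·5
1 = −3·69 + 13·16
1 = 13·292 − 55·69
1 = −55·945 + 178·292
1 = 178·4072 − 767·945
1 = −767·17233 + 3246·4072
1 = 3246·107470 − 20243·17233
So 1 = (3246)·107470 + (-20243)·17233.

1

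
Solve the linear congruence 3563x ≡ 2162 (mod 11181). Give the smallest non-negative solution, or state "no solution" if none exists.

First find gcd(3563, 11181):
11181 = 3*3563 + 492
3563 = 7*492 + 119
492 = 4*119 + 16
119 = 7*16 + 7
16 = 2*7 + 2
7 = 3*2 + 1
2 = 2*1 + 0
gcd = 1, so a unique solution mod 11181 exists.
Back-substitute for the Bézout coefficients:
1 = 7 − 3·2
1 = −3·16 + 7·7
1 = 7·119 − 52·16
1 = −52·492 + 215·119
1 = 215·3563 − 1557·492
1 = −1557·11181 + 4886·3563
So 3563·(4886) ≡ 1 (mod 11181), giving 3563⁻¹ ≡ 4886.
x ≡ 3563⁻¹·2162 ≡ 4886·2162 ≡ 8668 (mod 11181).

8668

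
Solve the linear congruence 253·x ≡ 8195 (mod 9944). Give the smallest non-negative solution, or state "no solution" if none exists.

First find gcd(253, 9944):
9944 = 39*253 + 77
253 = 3*77 + 22
77 = 3*22 + 11
22 = 2*11 + 0
gcd = 11 and 11 | 8195, so solutions exist. Divide through by 11: 23x ≡ 745 (mod 904).
Now find 23⁻¹ mod 904:
904 = 39*23 + 7
23 = 3*7 + 2
7 = 3*2 + 1
2 = 2*1 + 0
Back-substitute:
1 = 7 − 3·2
1 = −3·23 + 10·7
1 = 10·904 − 393·23
So 23·(-393) ≡ 1 (mod 904), i.e. 23⁻¹ ≡ 511.
Then x ≡ 511·745 ≡ 111 (mod 904); the smallest non-negative solution is x = 111.

111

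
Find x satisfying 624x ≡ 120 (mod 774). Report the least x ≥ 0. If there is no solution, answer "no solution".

First find gcd(624, 774):
774 = 1·624 + 150
624 = 4·150 + 24
150 = 6·24 + 6
24 = 4·6 + 0
gcd = 6 and 6 | 120, so solutions exist. Divide through by 6: 104x ≡ 20 (mod 129).
Now find 104⁻¹ mod 129:
129 = 1*104 + 25
104 = 4*25 + 4
25 = 6*4 + 1
4 = 4*1 + 0
Back-substitute:
1 = 25 − 6·4
1 = −6·104 + 25·25
1 = 25·129 − 31·104
So 104·(-31) ≡ 1 (mod 129), i.e. 104⁻¹ ≡ 98.
Then x ≡ 98·20 ≡ 25 (mod 129); the smallest non-negative solution is x = 25.

25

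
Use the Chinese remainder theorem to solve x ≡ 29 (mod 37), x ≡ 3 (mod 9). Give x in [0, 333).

66

Write x = 29 + 37·k. Then 37·k ≡ 3 − 29 ≡ 1 (mod 9).
Need 37⁻¹ mod 9. Extended Euclid on (9, 1):
9 = 9×1 + 0
37⁻¹ ≡ 1 (mod 9), so k ≡ 1·1 ≡ 1 (mod 9).
x = 29 + 37·1 = 66.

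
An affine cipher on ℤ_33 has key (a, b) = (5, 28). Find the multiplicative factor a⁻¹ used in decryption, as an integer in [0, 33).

20

Extended Euclidean algorithm:
33 = 6*5 + 3
5 = 1*3 + 2
3 = 1*2 + 1
2 = 2*1 + 0
gcd = 1, so the inverse exists. Back-substitute:
1 = 3 − 2
1 = −5 + 2·3
1 = 2·33 − 13·5
Thus 5·(-13) ≡ 1 (mod 33); reducing, -13 mod 33 = 20.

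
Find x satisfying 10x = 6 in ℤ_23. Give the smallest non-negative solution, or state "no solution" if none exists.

First find gcd(10, 23):
23 = 2*10 + 3
10 = 3*3 + 1
3 = 3*1 + 0
gcd = 1, so a unique solution mod 23 exists.
Back-substitute for the Bézout coefficients:
1 = 10 − 3·3
1 = −3·23 + 7·10
So 10·(7) ≡ 1 (mod 23), giving 10⁻¹ ≡ 7.
x ≡ 10⁻¹·6 ≡ 7·6 ≡ 19 (mod 23).

19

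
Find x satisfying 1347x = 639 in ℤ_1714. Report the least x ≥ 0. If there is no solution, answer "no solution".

951

First find gcd(1347, 1714):
1714 = 1×1347 + 367
1347 = 3×367 + 246
367 = 1×246 + 121
246 = 2×121 + 4
121 = 30×4 + 1
4 = 4×1 + 0
gcd = 1, so a unique solution mod 1714 exists.
Back-substitute for the Bézout coefficients:
1 = 121 − 30·4
1 = −30·246 + 61·121
1 = 61·367 − 91·246
1 = −91·1347 + 334·367
1 = 334·1714 − 425·1347
So 1347·(-425) ≡ 1 (mod 1714), giving 1347⁻¹ ≡ 1289.
x ≡ 1347⁻¹·639 ≡ 1289·639 ≡ 951 (mod 1714).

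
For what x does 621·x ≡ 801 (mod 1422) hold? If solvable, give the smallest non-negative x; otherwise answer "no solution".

First find gcd(621, 1422):
1422 = 2·621 + 180
621 = 3·180 + 81
180 = 2·81 + 18
81 = 4·18 + 9
18 = 2·9 + 0
gcd = 9 and 9 | 801, so solutions exist. Divide through by 9: 69x ≡ 89 (mod 158).
Now find 69⁻¹ mod 158:
158 = 2*69 + 20
69 = 3*20 + 9
20 = 2*9 + 2
9 = 4*2 + 1
2 = 2*1 + 0
Back-substitute:
1 = 9 − 4·2
1 = −4·20 + 9·9
1 = 9·69 − 31·20
1 = −31·158 + 71·69
So 69⁻¹ ≡ 71 (mod 158).
Then x ≡ 71·89 ≡ 157 (mod 158); the smallest non-negative solution is x = 157.

157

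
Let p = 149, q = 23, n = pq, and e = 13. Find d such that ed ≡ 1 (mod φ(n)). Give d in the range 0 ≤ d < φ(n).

501

φ(n) = (p−1)(q−1) = 148·22 = 3256.
Need d with 13·d ≡ 1 (mod 3256). Apply the extended Euclidean algorithm:
3256 = 250*13 + 6
13 = 2*6 + 1
6 = 6*1 + 0
Back-substitute:
1 = 13 − 2·6
1 = −2·3256 + 501·13
So 13·501 ≡ 1 (mod 3256), hence d = 501.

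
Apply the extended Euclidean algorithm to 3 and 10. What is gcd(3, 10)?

1

Euclidean algorithm:
10 = 3·3 + 1
3 = 3·1 + 0
gcd(3, 10) = 1.
Working backward:
1 = 10 − 3·3
So 1 = (1)·10 + (-3)·3.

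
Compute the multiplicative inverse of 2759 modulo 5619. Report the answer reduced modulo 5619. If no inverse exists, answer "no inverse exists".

3338

Apply the Euclidean algorithm to 5619 and 2759:
5619 = 2*2759 + 101
2759 = 27*101 + 32
101 = 3*32 + 5
32 = 6*5 + 2
5 = 2*2 + 1
2 = 2*1 + 0
Since gcd(2759, 5619) = 1, back-substitute to write 1 as a combination:
1 = 5 − 2·2
1 = −2·32 + 13·5
1 = 13·101 − 41·32
1 = −41·2759 + 1120·101
1 = 1120·5619 − 2281·2759
Hence 2759⁻¹ ≡ -2281 ≡ 3338 (mod 5619).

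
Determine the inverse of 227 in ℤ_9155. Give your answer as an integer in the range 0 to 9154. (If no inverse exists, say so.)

4638

Apply the Euclidean algorithm to 9155 and 227:
9155 = 40·227 + 75
227 = 3·75 + 2
75 = 37·2 + 1
2 = 2·1 + 0
Since gcd(227, 9155) = 1, back-substitute to write 1 as a combination:
1 = 75 − 37·2
1 = −37·227 + 112·75
1 = 112·9155 − 4517·227
Thus 227·(-4517) ≡ 1 (mod 9155); reducing, -4517 mod 9155 = 4638.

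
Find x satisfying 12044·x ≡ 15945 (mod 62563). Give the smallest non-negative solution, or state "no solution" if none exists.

First find gcd(12044, 62563):
62563 = 5·12044 + 2343
12044 = 5·2343 + 329
2343 = 7·329 + 40
329 = 8·40 + 9
40 = 4·9 + 4
9 = 2·4 + 1
4 = 4·1 + 0
gcd = 1, so a unique solution mod 62563 exists.
Back-substitute for the Bézout coefficients:
1 = 9 − 2·4
1 = −2·40 + 9·9
1 = 9·329 − 74·40
1 = −74·2343 + 527·329
1 = 527·12044 − 2709·2343
1 = −2709·62563 + 14072·12044
So 12044·(14072) ≡ 1 (mod 62563), giving 12044⁻¹ ≡ 14072.
x ≡ 12044⁻¹·15945 ≡ 14072·15945 ≡ 27122 (mod 62563).

27122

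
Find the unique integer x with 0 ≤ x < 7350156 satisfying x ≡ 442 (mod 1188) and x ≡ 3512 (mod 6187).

15886

Write x = 442 + 1188·k. Then 1188·k ≡ 3512 − 442 ≡ 3070 (mod 6187).
Need 1188⁻¹ mod 6187. Extended Euclid on (6187, 1188):
6187 = 5*1188 + 247
1188 = 4*247 + 200
247 = 1*200 + 47
200 = 4*47 + 12
47 = 3*12 + 11
12 = 1*11 + 1
11 = 11*1 + 0
Back-substitute:
1 = 12 − 11
1 = −47 + 4·12
1 = 4·200 − 17·47
1 = −17·247 + 21·200
1 = 21·1188 − 101·247
1 = −101·6187 + 526·1188
1188⁻¹ ≡ 526 (mod 6187), so k ≡ 526·3070 ≡ 13 (mod 6187).
x = 442 + 1188·13 = 15886.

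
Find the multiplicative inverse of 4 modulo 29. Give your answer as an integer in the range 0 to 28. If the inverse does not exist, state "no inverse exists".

22

Run Euclid on (29, 4):
29 = 7*4 + 1
4 = 4*1 + 0
The gcd is 1. Working backward:
1 = 29 − 7·4
Thus 4·(-7) ≡ 1 (mod 29); reducing, -7 mod 29 = 22.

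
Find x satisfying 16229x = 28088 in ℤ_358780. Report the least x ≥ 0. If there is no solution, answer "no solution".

344832

First find gcd(16229, 358780):
358780 = 22·16229 + 1742
16229 = 9·1742 + 551
1742 = 3·551 + 89
551 = 6·89 + 17
89 = 5·17 + 4
17 = 4·4 + 1
4 = 4·1 + 0
gcd = 1, so a unique solution mod 358780 exists.
Back-substitute for the Bézout coefficients:
1 = 17 − 4·4
1 = −4·89 + 21·17
1 = 21·551 − 130·89
1 = −130·1742 + 411·551
1 = 411·16229 − 3829·1742
1 = −3829·358780 + 84649·16229
So 16229·(84649) ≡ 1 (mod 358780), giving 16229⁻¹ ≡ 84649.
x ≡ 16229⁻¹·28088 ≡ 84649·28088 ≡ 344832 (mod 358780).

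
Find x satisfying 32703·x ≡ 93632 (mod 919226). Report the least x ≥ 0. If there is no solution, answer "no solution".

61026

First find gcd(32703, 919226):
919226 = 28×32703 + 3542
32703 = 9×3542 + 825
3542 = 4×825 + 242
825 = 3×242 + 99
242 = 2×99 + 44
99 = 2×44 + 11
44 = 4×11 + 0
gcd = 11 and 11 | 93632, so solutions exist. Divide through by 11: 2973x ≡ 8512 (mod 83566).
Now find 2973⁻¹ mod 83566:
83566 = 28×2973 + 322
2973 = 9×322 + 75
322 = 4×75 + 22
75 = 3×22 + 9
22 = 2×9 + 4
9 = 2×4 + 1
4 = 4×1 + 0
Back-substitute:
1 = 9 − 2·4
1 = −2·22 + 5·9
1 = 5·75 − 17·22
1 = −17·322 + 73·75
1 = 73·2973 − 674·322
1 = −674·83566 + 18945·2973
So 2973⁻¹ ≡ 18945 (mod 83566).
Then x ≡ 18945·8512 ≡ 61026 (mod 83566); the smallest non-negative solution is x = 61026.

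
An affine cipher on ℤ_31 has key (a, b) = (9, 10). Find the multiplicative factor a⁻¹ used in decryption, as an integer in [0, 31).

Apply the Euclidean algorithm to 31 and 9:
31 = 3×9 + 4
9 = 2×4 + 1
4 = 4×1 + 0
Since gcd(9, 31) = 1, back-substitute to write 1 as a combination:
1 = 9 − 2·4
1 = −2·31 + 7·9
So 9·7 ≡ 1 (mod 31).

7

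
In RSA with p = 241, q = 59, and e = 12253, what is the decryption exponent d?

5077

φ(n) = (p−1)(q−1) = 240·58 = 13920.
Need d with 12253·d ≡ 1 (mod 13920). Apply the extended Euclidean algorithm:
13920 = 1*12253 + 1667
12253 = 7*1667 + 584
1667 = 2*584 + 499
584 = 1*499 + 85
499 = 5*85 + 74
85 = 1*74 + 11
74 = 6*11 + 8
11 = 1*8 + 3
8 = 2*3 + 2
3 = 1*2 + 1
2 = 2*1 + 0
Back-substitute:
1 = 3 − 2
1 = −8 + 3·3
1 = 3·11 − 4·8
1 = −4·74 + 27·11
1 = 27·85 − 31·74
1 = −31·499 + 182·85
1 = 182·584 − 213·499
1 = −213·1667 + 608·584
1 = 608·12253 − 4469·1667
1 = −4469·13920 + 5077·12253
So 12253·5077 ≡ 1 (mod 13920), hence d = 5077.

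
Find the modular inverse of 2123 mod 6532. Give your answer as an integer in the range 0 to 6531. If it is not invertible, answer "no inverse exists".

1643

Apply the Euclidean algorithm to 6532 and 2123:
6532 = 3×2123 + 163
2123 = 13×163 + 4
163 = 40×4 + 3
4 = 1×3 + 1
3 = 3×1 + 0
Since gcd(2123, 6532) = 1, back-substitute to write 1 as a combination:
1 = 4 − 3
1 = −163 + 41·4
1 = 41·2123 − 534·163
1 = −534·6532 + 1643·2123
So 2123·1643 ≡ 1 (mod 6532).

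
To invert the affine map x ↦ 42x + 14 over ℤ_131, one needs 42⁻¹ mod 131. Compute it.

78

gcd(131, 42) by repeated division:
131 = 3*42 + 5
42 = 8*5 + 2
5 = 2*2 + 1
2 = 2*1 + 0
Since gcd(42, 131) = 1, back-substitute to write 1 as a combination:
1 = 5 − 2·2
1 = −2·42 + 17·5
1 = 17·131 − 53·42
So 42·(-53) ≡ 1 (mod 131), and -53 ≡ 78 (mod 131).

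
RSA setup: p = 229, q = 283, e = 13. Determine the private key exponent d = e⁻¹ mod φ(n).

34621

φ(n) = (p−1)(q−1) = 228·282 = 64296.
Need d with 13·d ≡ 1 (mod 64296). Apply the extended Euclidean algorithm:
64296 = 4945×13 + 11
13 = 1×11 + 2
11 = 5×2 + 1
2 = 2×1 + 0
Back-substitute:
1 = 11 − 5·2
1 = −5·13 + 6·11
1 = 6·64296 − 29675·13
So 13·(-29675) ≡ 1 (mod 64296), hence d ≡ -29675 ≡ 34621 (mod 64296).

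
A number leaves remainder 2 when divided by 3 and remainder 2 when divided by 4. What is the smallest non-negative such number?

2

Write x = 2 + 3·k. Then 3·k ≡ 2 − 2 ≡ 0 (mod 4).
Need 3⁻¹ mod 4. Extended Euclid on (4, 3):
4 = 1·3 + 1
3 = 3·1 + 0
Back-substitute:
1 = 4 − 3
3⁻¹ ≡ 3 (mod 4), so k ≡ 3·0 ≡ 0 (mod 4).
x = 2 + 3·0 = 2.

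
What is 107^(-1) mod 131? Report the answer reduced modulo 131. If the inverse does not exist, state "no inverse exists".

Apply the Euclidean algorithm to 131 and 107:
131 = 1·107 + 24
107 = 4·24 + 11
24 = 2·11 + 2
11 = 5·2 + 1
2 = 2·1 + 0
Since gcd(107, 131) = 1, back-substitute to write 1 as a combination:
1 = 11 − 5·2
1 = −5·24 + 11·11
1 = 11·107 − 49·24
1 = −49·131 + 60·107
So 107·60 ≡ 1 (mod 131).

60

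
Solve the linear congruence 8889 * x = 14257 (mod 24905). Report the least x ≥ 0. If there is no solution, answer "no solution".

3148

First find gcd(8889, 24905):
24905 = 2*8889 + 7127
8889 = 1*7127 + 1762
7127 = 4*1762 + 79
1762 = 22*79 + 24
79 = 3*24 + 7
24 = 3*7 + 3
7 = 2*3 + 1
3 = 3*1 + 0
gcd = 1, so a unique solution mod 24905 exists.
Back-substitute for the Bézout coefficients:
1 = 7 − 2·3
1 = −2·24 + 7·7
1 = 7·79 − 23·24
1 = −23·1762 + 513·79
1 = 513·7127 − 2075·1762
1 = −2075·8889 + 2588·7127
1 = 2588·24905 − 7251·8889
So 8889·(-7251) ≡ 1 (mod 24905), giving 8889⁻¹ ≡ 17654.
x ≡ 8889⁻¹·14257 ≡ 17654·14257 ≡ 3148 (mod 24905).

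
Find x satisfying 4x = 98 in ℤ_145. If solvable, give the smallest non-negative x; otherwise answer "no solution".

97

First find gcd(4, 145):
145 = 36×4 + 1
4 = 4×1 + 0
gcd = 1, so a unique solution mod 145 exists.
Back-substitute for the Bézout coefficients:
1 = 145 − 36·4
So 4·(-36) ≡ 1 (mod 145), giving 4⁻¹ ≡ 109.
x ≡ 4⁻¹·98 ≡ 109·98 ≡ 97 (mod 145).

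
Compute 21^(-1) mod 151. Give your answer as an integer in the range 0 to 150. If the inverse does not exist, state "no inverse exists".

gcd(151, 21) by repeated division:
151 = 7·21 + 4
21 = 5·4 + 1
4 = 4·1 + 0
gcd = 1, so the inverse exists. Back-substitute:
1 = 21 − 5·4
1 = −5·151 + 36·21
So 21·36 ≡ 1 (mod 151).

36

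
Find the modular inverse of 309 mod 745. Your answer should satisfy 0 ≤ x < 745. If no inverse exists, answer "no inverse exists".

Extended Euclidean algorithm:
745 = 2*309 + 127
309 = 2*127 + 55
127 = 2*55 + 17
55 = 3*17 + 4
17 = 4*4 + 1
4 = 4*1 + 0
Since gcd(309, 745) = 1, back-substitute to write 1 as a combination:
1 = 17 − 4·4
1 = −4·55 + 13·17
1 = 13·127 − 30·55
1 = −30·309 + 73·127
1 = 73·745 − 176·309
Hence 309⁻¹ ≡ -176 ≡ 569 (mod 745).

569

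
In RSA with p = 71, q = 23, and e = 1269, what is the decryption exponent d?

φ(n) = (p−1)(q−1) = 70·22 = 1540.
Need d with 1269·d ≡ 1 (mod 1540). Apply the extended Euclidean algorithm:
1540 = 1*1269 + 271
1269 = 4*271 + 185
271 = 1*185 + 86
185 = 2*86 + 13
86 = 6*13 + 8
13 = 1*8 + 5
8 = 1*5 + 3
5 = 1*3 + 2
3 = 1*2 + 1
2 = 2*1 + 0
Back-substitute:
1 = 3 − 2
1 = −5 + 2·3
1 = 2·8 − 3·5
1 = −3·13 + 5·8
1 = 5·86 − 33·13
1 = −33·185 + 71·86
1 = 71·271 − 104·185
1 = −104·1269 + 487·271
1 = 487·1540 − 591·1269
So 1269·(-591) ≡ 1 (mod 1540), hence d ≡ -591 ≡ 949 (mod 1540).

949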